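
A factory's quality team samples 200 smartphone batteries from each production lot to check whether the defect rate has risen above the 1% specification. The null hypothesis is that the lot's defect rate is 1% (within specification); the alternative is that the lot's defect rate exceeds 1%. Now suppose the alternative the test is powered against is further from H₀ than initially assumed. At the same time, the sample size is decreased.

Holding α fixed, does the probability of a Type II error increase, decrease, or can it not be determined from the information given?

The first change alone would make β decrease; the second alone would make β increase. Which effect dominates depends on the magnitudes, which are not given.

Cannot be determined from the information given.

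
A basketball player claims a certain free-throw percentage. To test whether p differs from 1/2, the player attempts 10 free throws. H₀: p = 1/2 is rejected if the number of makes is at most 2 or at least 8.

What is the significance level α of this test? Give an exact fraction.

7/64

Under H₀, X ~ Binomial(10, 1/2); α is the probability of landing in either tail, P(X ≤ 2) + P(X ≥ 8).
Each tail has probability (1 + 10 + 45)/1024; doubling gives α = 112/1024 = 7/64.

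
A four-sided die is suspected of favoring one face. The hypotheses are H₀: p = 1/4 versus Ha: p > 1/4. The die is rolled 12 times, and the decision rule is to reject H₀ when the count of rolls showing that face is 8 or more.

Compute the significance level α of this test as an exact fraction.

23333/8388608

The Type I error probability is α = P(Y ≥ 8) computed under H₀, where Y ~ Binomial(12, 1/4).
P(Y ≥ 8) = Σ_{j=8}^{12} C(12,j)·(1/4)^j·(3/4)^{12-j} = 23333/8388608.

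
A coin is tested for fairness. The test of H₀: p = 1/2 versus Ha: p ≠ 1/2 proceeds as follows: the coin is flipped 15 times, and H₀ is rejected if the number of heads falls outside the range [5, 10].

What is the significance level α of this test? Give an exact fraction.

1941/16384

The significance level is the null-hypothesis probability of the rejection region {≤4} ∪ {≥11}.
The two tails are symmetric, so α = 2·(1 + 15 + 105 + 455 + 1365)/2^15 = 3882/32768 = 1941/16384.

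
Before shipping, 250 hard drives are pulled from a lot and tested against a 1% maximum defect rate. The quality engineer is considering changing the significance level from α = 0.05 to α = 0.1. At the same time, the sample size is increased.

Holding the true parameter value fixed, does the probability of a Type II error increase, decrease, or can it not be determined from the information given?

With a larger α the critical value moves toward the center, so more of the Ha sampling distribution lies in the rejection region. More data shrinks sampling variability; the test statistic under Ha concentrates further from the null value, making rejection more likely. Both changes push β in the same direction.

It decreases.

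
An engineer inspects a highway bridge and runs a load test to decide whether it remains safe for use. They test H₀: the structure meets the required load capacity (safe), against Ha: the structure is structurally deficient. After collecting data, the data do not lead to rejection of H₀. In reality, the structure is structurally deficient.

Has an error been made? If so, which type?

Type II error

H₀ was not rejected, but H₀ is actually false.
Failing to reject a false null hypothesis is a Type II error (false negative).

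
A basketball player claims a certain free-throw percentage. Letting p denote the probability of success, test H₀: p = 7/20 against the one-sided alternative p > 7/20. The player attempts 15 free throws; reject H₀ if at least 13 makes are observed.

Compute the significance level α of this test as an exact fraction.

1856296550387713/32768000000000000000

The Type I error probability is α = P(S ≥ 13) computed under H₀, where S ~ Binomial(15, 7/20).
Adding the binomial terms for j = 13 through 15 with p = 7/20 yields 1856296550387713/32768000000000000000.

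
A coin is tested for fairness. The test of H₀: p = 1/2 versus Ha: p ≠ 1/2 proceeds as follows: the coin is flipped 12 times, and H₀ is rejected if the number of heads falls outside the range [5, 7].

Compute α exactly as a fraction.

α = P(S ≤ 4 or S ≥ 8 | p = 1/2), S ~ Binomial(12, 1/2).
Each tail has probability (1 + 12 + 66 + 220 + 495)/4096; doubling gives α = 1588/4096 = 397/1024.

397/1024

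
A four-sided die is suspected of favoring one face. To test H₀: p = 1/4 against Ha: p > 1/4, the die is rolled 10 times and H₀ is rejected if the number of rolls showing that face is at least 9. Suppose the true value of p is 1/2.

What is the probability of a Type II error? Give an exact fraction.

β = P(fail to reject H₀ | Ha true) = P(Y ≤ 8 | p = 1/2), Y ~ Binomial(10, 1/2).
Equivalently, β = 1 − P(Y ≥ 9) = 1013/1024.

1013/1024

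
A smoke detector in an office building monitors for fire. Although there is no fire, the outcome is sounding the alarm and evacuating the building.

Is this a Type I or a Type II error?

Type I error

The null hypothesis here is that there is no fire.
'Sounding the alarm and evacuating the building' corresponds to rejecting H₀.
H₀ was rejected but H₀ is true — a Type I error (false positive).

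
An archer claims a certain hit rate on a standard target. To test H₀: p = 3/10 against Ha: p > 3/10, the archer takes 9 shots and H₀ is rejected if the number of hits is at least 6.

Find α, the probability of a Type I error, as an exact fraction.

Under H₀, S ~ Binomial(9, 3/10), and α = P(S ≥ 6).
Summing C(9,j)(3/10)^j(7/10)^{9−j} for j = 6,…,9 gives 12647421/500000000.

12647421/500000000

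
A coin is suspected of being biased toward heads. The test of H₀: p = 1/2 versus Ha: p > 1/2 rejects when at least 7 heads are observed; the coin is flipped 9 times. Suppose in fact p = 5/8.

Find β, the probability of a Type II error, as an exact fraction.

β = P(fail to reject H₀ | Ha true) = P(S ≤ 6 | p = 5/8), S ~ Binomial(9, 5/8).
Summing C(9,j)·(5/8)^j·(3/8)^{9-j} for j = 0..6 gives 24101307/33554432.

24101307/33554432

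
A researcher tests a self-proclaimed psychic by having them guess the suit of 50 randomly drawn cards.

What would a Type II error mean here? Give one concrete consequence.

A Type II error would mean concluding that the subject is guessing at random (p = 1/4) (or at least failing to establish that the subject performs better than chance) when in fact the subject performs better than chance. Consequence: genuine ability (if it existed) would go unrecognized.

With the conventional null hypothesis that the subject is guessing at random (p = 1/4):
A Type II error is failing to reject H₀ when H₀ is false.
Here that means concluding there is no evidence of ability when actually the subject performs better than chance.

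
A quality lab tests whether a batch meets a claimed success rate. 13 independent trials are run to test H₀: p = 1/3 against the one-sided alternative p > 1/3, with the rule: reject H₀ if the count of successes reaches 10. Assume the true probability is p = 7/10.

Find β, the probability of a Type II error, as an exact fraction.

β = P(fail to reject H₀ | Ha true) = P(K ≤ 9 | p = 7/10), K ~ Binomial(13, 7/10).
Adding the binomial probabilities P(K=0)+…+P(K=9) at p = 7/10 gives 579394354239/1000000000000.

579394354239/1000000000000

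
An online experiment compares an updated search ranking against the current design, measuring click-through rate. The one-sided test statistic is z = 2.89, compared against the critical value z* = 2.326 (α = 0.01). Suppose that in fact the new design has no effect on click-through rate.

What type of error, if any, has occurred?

Type I error

The conventional null hypothesis is that the new design has no effect on click-through rate.
Since z = 2.89 > z* = 2.326, H₀ is rejected.
H₀ is true (actually the new design has no effect on click-through rate).
Rejecting a true H₀ is a Type I error.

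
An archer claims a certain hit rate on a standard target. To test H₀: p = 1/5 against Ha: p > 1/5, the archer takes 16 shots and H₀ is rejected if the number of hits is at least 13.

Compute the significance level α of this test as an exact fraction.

1513/6103515625

α = P(reject H₀ | H₀ true) = P(X ≥ 13 | p = 1/5), with X ~ Binomial(16, 1/5).
Summing C(16,j)(1/5)^j(4/5)^{16−j} for j = 13,…,16 gives 1513/6103515625.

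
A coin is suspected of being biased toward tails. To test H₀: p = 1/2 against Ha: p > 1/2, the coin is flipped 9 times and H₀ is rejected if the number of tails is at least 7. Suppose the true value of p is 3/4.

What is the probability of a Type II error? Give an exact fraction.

Under the alternative p = 3/4, S ~ Binomial(9, 3/4); β is the probability the test does not reject, P(S < 7).
Summing C(9,j)·(3/4)^j·(1/4)^{9-j} for j = 0..6 gives 13085/32768.

13085/32768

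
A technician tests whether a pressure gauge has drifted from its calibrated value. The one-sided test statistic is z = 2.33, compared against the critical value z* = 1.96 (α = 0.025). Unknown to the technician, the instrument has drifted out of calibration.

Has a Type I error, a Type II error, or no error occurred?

The conventional null hypothesis is that the instrument is correctly calibrated.
Since z = 2.33 > z* = 1.96, H₀ is rejected.
H₀ is false (actually the instrument has drifted out of calibration).
The decision matches the true state — no error.

Neither — the decision is correct.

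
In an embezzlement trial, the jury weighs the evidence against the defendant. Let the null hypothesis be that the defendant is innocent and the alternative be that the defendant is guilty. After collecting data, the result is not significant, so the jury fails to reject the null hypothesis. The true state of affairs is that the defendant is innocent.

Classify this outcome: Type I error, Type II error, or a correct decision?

Neither — the decision is correct.

The test retained a true H₀ — the decision matches the true state.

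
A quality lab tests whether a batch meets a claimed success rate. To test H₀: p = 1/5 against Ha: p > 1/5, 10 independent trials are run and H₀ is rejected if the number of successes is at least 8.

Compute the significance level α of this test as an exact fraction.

761/9765625

The Type I error probability is α = P(X ≥ 8) computed under H₀, where X ~ Binomial(10, 1/5).
P(X ≥ 8) = Σ_{j=8}^{10} C(10,j)·(1/5)^j·(4/5)^{10-j} = 761/9765625.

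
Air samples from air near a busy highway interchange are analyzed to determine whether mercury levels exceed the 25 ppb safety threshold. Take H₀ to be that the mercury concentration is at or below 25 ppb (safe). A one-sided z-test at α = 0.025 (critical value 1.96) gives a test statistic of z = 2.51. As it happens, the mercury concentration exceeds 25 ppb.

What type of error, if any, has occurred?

Neither — the decision is correct.

Since z = 2.51 > z* = 1.96, H₀ is rejected.
H₀ is false (actually the mercury concentration exceeds 25 ppb).
The decision matches the true state — no error.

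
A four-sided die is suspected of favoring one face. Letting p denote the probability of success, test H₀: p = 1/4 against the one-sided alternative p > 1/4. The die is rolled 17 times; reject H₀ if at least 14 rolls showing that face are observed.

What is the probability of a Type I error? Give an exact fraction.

Under H₀, Y ~ Binomial(17, 1/4), and α = P(Y ≥ 14).
P(Y ≥ 14) = Σ_{j=14}^{17} C(17,j)·(1/4)^j·(3/4)^{17-j} = 4909/4294967296.

4909/4294967296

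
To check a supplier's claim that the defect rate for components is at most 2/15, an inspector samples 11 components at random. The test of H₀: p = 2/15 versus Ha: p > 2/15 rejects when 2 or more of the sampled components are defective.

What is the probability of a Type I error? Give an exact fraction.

Under H₀, X ~ Binomial(11, 2/15); the Type I error rate is P(X ≥ 2).
Computing the lower-tail complement: 1 − 965009442943/1729951171875 = 764941728932/1729951171875.

764941728932/1729951171875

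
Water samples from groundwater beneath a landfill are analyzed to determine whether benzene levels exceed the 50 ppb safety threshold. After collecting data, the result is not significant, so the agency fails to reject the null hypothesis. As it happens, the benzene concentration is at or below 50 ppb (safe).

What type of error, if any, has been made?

No error (correct decision).

The conventional null hypothesis here is that the benzene concentration is at or below 50 ppb (safe).
The test retained a true H₀ — the decision matches the true state.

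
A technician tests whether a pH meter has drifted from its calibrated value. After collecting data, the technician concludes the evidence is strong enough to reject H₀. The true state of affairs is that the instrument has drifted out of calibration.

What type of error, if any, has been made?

The conventional null hypothesis here is that the instrument is correctly calibrated.
The test rejected a false H₀ — the decision matches the true state.

No error — this is a correct decision.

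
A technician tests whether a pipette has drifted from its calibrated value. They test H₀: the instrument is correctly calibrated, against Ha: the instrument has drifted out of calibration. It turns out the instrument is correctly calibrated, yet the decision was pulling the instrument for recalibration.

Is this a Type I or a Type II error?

Type I error

'Pulling the instrument for recalibration' corresponds to rejecting H₀.
H₀ was rejected but H₀ is true — a Type I error (false positive).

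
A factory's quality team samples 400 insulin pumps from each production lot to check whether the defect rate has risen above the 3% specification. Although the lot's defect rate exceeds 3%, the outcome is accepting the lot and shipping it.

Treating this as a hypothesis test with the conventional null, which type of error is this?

The null hypothesis here is that the lot's defect rate is 3% (within specification).
'Accepting the lot and shipping it' corresponds to failing to reject H₀.
H₀ was not rejected but H₀ is false — a Type II error (false negative).

Type II error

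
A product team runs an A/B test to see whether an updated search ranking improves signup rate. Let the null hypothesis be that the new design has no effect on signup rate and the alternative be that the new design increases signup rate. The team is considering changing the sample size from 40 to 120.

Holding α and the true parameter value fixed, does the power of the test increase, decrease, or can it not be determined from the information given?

A larger sample reduces the standard error, pulling the sampling distribution under Ha further from the non-rejection region.
Since power = 1 − β and β decreases, power increases.

It increases.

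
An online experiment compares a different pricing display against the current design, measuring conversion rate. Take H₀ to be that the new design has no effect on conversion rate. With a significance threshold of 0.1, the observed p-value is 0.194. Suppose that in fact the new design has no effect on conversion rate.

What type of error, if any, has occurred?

Since p = 0.194 ≥ α = 0.1, H₀ is not rejected.
H₀ is true (actually the new design has no effect on conversion rate).
The decision matches the true state — no error.

No error (correct decision).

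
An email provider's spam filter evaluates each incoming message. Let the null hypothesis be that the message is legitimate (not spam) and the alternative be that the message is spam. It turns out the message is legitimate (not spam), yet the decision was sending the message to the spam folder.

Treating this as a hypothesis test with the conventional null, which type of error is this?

'Sending the message to the spam folder' corresponds to rejecting H₀.
H₀ was rejected but H₀ is true — a Type I error (false positive).

Type I error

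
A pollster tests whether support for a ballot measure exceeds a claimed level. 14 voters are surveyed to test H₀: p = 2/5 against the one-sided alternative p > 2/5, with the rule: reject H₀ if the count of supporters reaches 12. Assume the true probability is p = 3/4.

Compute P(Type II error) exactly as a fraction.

96485417/134217728

β = P(fail to reject H₀ | Ha true) = P(Y ≤ 11 | p = 3/4), Y ~ Binomial(14, 3/4).
Adding the binomial probabilities P(Y=0)+…+P(Y=11) at p = 3/4 gives 96485417/134217728.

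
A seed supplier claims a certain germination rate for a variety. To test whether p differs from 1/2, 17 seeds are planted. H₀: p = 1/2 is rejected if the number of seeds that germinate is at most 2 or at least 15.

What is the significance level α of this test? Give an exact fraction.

77/32768

Under H₀, X ~ Binomial(17, 1/2); α is the probability of landing in either tail, P(X ≤ 2) + P(X ≥ 15).
By symmetry, α = 2·P(X ≤ 2) = 2·(1 + 17 + 136)/131072 = 308/131072 = 77/32768.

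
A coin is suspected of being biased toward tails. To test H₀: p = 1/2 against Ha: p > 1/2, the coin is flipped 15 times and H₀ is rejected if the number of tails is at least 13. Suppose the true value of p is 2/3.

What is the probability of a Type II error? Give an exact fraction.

A Type II error is failing to reject when Ha holds: with p = 2/3, β = P(X ≤ 12).
Summing C(15,j)·(2/3)^j·(1/3)^{15-j} for j = 0..12 gives 13210219/14348907.

13210219/14348907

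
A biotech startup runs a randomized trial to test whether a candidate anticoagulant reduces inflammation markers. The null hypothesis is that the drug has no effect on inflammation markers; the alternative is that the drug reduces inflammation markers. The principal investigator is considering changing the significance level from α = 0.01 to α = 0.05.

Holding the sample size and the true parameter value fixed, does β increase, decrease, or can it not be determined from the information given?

Relaxing α lowers the evidence threshold; under Ha, outcomes that previously fell short now trigger rejection.

It decreases.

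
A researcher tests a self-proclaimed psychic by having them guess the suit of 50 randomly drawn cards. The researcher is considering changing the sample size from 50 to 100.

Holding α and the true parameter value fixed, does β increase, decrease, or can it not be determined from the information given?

It decreases.

A larger sample reduces the standard error, pulling the sampling distribution under Ha further from the non-rejection region.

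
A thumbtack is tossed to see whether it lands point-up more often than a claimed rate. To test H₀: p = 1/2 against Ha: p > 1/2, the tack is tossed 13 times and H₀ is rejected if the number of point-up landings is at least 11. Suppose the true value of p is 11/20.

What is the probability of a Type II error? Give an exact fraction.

39857841016429707/40960000000000000

A Type II error is failing to reject when Ha holds: with p = 11/20, β = P(X ≤ 10).
Summing C(13,j)·(11/20)^j·(9/20)^{13-j} for j = 0..10 gives 39857841016429707/40960000000000000.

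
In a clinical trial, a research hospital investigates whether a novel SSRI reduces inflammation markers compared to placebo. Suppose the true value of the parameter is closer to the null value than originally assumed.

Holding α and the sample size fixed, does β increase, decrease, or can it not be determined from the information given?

When the true parameter is near the null value, the test has a harder time distinguishing Ha from H₀.

It increases.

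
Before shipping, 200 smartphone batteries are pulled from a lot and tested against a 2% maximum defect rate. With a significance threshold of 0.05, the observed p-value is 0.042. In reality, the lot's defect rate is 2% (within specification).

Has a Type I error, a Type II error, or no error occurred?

The conventional null hypothesis is that the lot's defect rate is 2% (within specification).
Since p = 0.042 < α = 0.05, H₀ is rejected.
H₀ is true (actually the lot's defect rate is 2% (within specification)).
Rejecting a true H₀ is a Type I error.

Type I error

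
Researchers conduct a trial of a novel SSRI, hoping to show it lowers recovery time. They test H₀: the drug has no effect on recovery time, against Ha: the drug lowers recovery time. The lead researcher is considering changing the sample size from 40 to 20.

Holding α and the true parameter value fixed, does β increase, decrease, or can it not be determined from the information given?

With less data the test statistic is noisier; under Ha, more outcomes land inside the acceptance region.

It increases.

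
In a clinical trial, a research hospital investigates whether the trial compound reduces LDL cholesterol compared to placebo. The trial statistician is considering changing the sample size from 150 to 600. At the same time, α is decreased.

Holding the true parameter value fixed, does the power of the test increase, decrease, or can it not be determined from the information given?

Cannot be determined from the information given.

The first change alone would make β decrease; the second alone would make β increase. Which effect dominates depends on the magnitudes, which are not given.
Since power = 1 − β, the effect on power is likewise indeterminate.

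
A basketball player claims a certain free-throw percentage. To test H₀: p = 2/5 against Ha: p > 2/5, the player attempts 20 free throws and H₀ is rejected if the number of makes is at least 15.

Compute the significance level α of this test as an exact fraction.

Under H₀, Y ~ Binomial(20, 2/5), and α = P(Y ≥ 15).
P(Y ≥ 15) = Σ_{j=15}^{20} C(20,j)·(2/5)^j·(3/5)^{20-j} = 153686966272/95367431640625.

153686966272/95367431640625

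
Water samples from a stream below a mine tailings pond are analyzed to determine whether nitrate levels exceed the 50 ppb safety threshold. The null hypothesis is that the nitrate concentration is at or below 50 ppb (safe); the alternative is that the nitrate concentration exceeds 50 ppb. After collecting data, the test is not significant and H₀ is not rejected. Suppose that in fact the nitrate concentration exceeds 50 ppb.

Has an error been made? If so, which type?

Type II error

H₀ was not rejected, but H₀ is actually false.
Failing to reject a false null hypothesis is a Type II error (false negative).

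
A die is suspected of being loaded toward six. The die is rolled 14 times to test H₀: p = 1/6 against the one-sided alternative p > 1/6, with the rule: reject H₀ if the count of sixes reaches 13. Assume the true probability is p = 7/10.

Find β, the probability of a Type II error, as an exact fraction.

95252438490057/100000000000000

A Type II error is failing to reject when Ha holds: with p = 7/10, β = P(Y ≤ 12).
Summing C(14,j)·(7/10)^j·(3/10)^{14-j} for j = 0..12 gives 95252438490057/100000000000000.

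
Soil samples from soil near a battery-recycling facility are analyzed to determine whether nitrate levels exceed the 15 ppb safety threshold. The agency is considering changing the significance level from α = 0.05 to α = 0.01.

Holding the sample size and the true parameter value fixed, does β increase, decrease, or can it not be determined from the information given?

Tightening α shrinks the rejection region. When Ha holds, fewer sample outcomes clear the stricter threshold, so more fall in the acceptance region.

It increases.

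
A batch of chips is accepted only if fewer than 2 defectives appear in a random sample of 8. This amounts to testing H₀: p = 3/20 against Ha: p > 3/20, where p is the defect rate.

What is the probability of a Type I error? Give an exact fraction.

8776114407/25600000000

α = P(reject H₀ | H₀ true) = P(X ≥ 2 | p = 3/20), X ~ Binomial(8, 3/20).
Via the complement, α = 1 − Σ_{j=0}^{1} C(8,j)(3/20)^j(17/20)^{8-j} = 8776114407/25600000000.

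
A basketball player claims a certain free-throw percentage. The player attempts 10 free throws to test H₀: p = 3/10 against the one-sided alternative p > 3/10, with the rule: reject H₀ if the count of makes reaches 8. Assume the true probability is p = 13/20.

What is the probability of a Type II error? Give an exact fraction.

β = P(fail to reject H₀ | Ha true) = P(X ≤ 7 | p = 13/20), X ~ Binomial(10, 13/20).
Summing C(10,j)·(13/20)^j·(7/20)^{10-j} for j = 0..7 gives 1890285078059/2560000000000.

1890285078059/2560000000000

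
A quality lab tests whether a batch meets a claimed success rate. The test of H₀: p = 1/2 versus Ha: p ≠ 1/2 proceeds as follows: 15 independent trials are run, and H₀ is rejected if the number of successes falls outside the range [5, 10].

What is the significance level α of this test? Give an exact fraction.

The significance level is the null-hypothesis probability of the rejection region {≤4} ∪ {≥11}.
The two tails are symmetric, so α = 2·(1 + 15 + 105 + 455 + 1365)/2^15 = 3882/32768 = 1941/16384.

1941/16384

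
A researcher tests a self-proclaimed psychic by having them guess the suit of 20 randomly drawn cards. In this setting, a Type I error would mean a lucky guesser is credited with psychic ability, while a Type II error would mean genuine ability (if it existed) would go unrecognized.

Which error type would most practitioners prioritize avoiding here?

Type I error

The Type I consequence (a lucky guesser is credited with psychic ability) is more severe than the Type II consequence (genuine ability (if it existed) would go unrecognized).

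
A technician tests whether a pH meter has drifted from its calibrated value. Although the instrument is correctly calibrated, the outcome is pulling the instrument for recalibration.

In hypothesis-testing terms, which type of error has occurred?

The null hypothesis here is that the instrument is correctly calibrated.
'Pulling the instrument for recalibration' corresponds to rejecting H₀.
H₀ was rejected but H₀ is true — a Type I error (false positive).

Type I error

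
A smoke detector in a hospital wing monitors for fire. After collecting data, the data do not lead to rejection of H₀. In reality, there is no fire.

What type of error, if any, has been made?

Neither — the decision is correct.

The conventional null hypothesis here is that there is no fire.
The test retained a true H₀ — the decision matches the true state.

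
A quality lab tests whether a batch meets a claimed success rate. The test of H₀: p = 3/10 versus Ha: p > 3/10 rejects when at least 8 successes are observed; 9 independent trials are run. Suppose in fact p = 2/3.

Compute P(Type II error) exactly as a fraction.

A Type II error is failing to reject when Ha holds: with p = 2/3, β = P(S ≤ 7).
Summing C(9,j)·(2/3)^j·(1/3)^{9-j} for j = 0..7 gives 16867/19683.

16867/19683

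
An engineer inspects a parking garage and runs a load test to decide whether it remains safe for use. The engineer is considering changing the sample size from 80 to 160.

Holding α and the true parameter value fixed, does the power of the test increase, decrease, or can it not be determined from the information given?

It increases.

Increasing n separates the H₀ and Ha sampling distributions, so under Ha fewer outcomes land in the acceptance region.
Since power = 1 − β and β decreases, power increases.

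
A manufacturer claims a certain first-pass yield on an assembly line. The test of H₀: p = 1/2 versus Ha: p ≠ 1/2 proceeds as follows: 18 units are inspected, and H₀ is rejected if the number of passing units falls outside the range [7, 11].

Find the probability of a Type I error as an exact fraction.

The significance level is the null-hypothesis probability of the rejection region {≤6} ∪ {≥12}.
Each tail has probability (1 + 18 + 153 + 816 + 3060 + 8568 + 18564)/262144; doubling gives α = 62360/262144 = 7795/32768.

7795/32768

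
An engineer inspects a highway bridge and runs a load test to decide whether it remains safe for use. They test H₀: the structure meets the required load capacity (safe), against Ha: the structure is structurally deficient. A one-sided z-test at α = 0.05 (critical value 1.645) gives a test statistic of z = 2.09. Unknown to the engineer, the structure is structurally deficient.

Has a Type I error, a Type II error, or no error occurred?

Since z = 2.09 > z* = 1.645, H₀ is rejected.
H₀ is false (actually the structure is structurally deficient).
The decision matches the true state — no error.

Neither — the decision is correct.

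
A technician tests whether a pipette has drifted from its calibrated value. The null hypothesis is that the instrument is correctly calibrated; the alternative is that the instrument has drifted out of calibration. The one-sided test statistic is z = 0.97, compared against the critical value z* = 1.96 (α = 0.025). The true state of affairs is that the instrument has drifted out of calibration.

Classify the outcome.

Type II error

Since z = 0.97 ≤ z* = 1.96, H₀ is not rejected.
H₀ is false (actually the instrument has drifted out of calibration).
Failing to reject a false H₀ is a Type II error.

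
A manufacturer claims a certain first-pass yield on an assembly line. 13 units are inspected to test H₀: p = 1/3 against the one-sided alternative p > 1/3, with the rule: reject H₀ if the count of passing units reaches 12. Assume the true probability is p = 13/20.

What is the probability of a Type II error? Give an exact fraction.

9937124893407747/10240000000000000

β = P(fail to reject H₀ | Ha true) = P(Y ≤ 11 | p = 13/20), Y ~ Binomial(13, 13/20).
Adding the binomial probabilities P(Y=0)+…+P(Y=11) at p = 13/20 gives 9937124893407747/10240000000000000.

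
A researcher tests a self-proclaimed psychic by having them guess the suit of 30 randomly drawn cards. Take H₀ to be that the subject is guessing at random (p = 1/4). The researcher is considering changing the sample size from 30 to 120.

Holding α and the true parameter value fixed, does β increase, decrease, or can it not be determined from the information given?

It decreases.

More data shrinks sampling variability; the test statistic under Ha concentrates further from the null value, making rejection more likely.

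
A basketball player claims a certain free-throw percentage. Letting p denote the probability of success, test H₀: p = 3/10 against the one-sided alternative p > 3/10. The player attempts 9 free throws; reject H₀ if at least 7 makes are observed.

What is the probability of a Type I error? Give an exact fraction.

2145447/500000000

Under H₀, S ~ Binomial(9, 3/10), and α = P(S ≥ 7).
Summing C(9,j)(3/10)^j(7/10)^{9−j} for j = 7,…,9 gives 2145447/500000000.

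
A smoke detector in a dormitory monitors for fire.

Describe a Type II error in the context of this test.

A Type II error would mean concluding that there is no fire (or at least failing to establish that there is a fire) when in fact there is a fire.

With the conventional null hypothesis that there is no fire:
A Type II error is failing to reject H₀ when H₀ is false.
Here that means remaining silent when actually there is a fire.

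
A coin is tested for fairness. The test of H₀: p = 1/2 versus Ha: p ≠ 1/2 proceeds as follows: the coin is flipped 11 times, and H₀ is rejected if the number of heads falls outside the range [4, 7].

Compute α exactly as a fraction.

29/128

α = P(K ≤ 3 or K ≥ 8 | p = 1/2), K ~ Binomial(11, 1/2).
The two tails are symmetric, so α = 2·(1 + 11 + 55 + 165)/2^11 = 464/2048 = 29/128.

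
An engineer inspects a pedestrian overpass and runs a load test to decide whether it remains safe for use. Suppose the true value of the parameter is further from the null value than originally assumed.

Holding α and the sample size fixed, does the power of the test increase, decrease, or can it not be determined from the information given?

It increases.

The further the true parameter sits from the null value, the more of the Ha sampling distribution falls in the rejection region.
Since power = 1 − β and β decreases, power increases.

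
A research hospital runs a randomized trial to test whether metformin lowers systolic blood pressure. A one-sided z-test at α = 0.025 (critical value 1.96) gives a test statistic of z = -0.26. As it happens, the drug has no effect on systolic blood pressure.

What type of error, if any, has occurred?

The conventional null hypothesis is that the drug has no effect on systolic blood pressure.
Since z = -0.26 ≤ z* = 1.96, H₀ is not rejected.
H₀ is true (actually the drug has no effect on systolic blood pressure).
The decision matches the true state — no error.

No error — this is a correct decision.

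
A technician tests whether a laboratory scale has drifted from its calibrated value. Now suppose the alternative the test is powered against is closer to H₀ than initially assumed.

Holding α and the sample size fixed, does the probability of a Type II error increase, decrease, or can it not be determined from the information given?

A smaller departure from H₀ means the test statistic under Ha is distributed closer to where it would be under H₀; rejection becomes less likely.

It increases.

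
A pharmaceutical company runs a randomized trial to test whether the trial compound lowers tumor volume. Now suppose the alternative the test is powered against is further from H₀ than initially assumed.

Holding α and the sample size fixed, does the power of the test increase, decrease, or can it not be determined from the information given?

A bigger departure from H₀ is easier for the test to detect, so it fails to reject less often.
Since power = 1 − β and β decreases, power increases.

It increases.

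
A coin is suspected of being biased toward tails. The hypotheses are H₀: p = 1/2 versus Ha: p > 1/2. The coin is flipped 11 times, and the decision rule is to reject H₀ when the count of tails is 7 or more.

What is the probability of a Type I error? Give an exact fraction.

Under H₀, K ~ Binomial(11, 1/2), and α = P(K ≥ 7).
That's C(11,7) + C(11,8) + C(11,9) + C(11,10) + C(11,11) over 2^11, i.e. (330 + 165 + 55 + 11 + 1)/2048 = 562/2048 = 281/1024.

281/1024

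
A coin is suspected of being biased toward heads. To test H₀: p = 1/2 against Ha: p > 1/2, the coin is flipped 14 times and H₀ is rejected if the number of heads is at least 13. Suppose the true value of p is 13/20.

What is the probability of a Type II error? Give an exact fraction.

1604780863168259917/1638400000000000000

Under the alternative p = 13/20, S ~ Binomial(14, 13/20); β is the probability the test does not reject, P(S < 13).
Equivalently, β = 1 − P(S ≥ 13) = 1604780863168259917/1638400000000000000.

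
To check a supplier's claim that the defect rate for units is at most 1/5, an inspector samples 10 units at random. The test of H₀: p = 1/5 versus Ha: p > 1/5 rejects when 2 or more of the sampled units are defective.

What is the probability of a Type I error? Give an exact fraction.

6095609/9765625

α = P(reject H₀ | H₀ true) = P(S ≥ 2 | p = 1/5), S ~ Binomial(10, 1/5).
Computing the lower-tail complement: 1 − 3670016/9765625 = 6095609/9765625.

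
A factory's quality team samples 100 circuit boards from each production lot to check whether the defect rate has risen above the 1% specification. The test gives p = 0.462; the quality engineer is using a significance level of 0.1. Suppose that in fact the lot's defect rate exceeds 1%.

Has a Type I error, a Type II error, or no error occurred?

Type II error

The conventional null hypothesis is that the lot's defect rate is 1% (within specification).
Since p = 0.462 ≥ α = 0.1, H₀ is not rejected.
H₀ is false (actually the lot's defect rate exceeds 1%).
Failing to reject a false H₀ is a Type II error.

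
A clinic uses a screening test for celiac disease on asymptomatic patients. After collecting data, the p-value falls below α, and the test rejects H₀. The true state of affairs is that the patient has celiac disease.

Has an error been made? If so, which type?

Neither — the decision is correct.

The conventional null hypothesis here is that the patient does not have celiac disease.
The test rejected a false H₀ — the decision matches the true state.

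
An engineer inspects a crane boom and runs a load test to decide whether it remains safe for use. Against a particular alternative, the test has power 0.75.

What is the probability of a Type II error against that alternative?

0.25

Power = 1 − β, so β = 1 − 0.75 = 0.25.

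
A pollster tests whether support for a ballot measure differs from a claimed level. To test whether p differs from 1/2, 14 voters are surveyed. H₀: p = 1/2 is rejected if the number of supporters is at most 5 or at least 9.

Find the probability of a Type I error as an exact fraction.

α = P(S ≤ 5 or S ≥ 9 | p = 1/2), S ~ Binomial(14, 1/2).
By symmetry, α = 2·P(S ≤ 5) = 2·(1 + 14 + 91 + 364 + 1001 + 2002)/16384 = 6946/16384 = 3473/8192.

3473/8192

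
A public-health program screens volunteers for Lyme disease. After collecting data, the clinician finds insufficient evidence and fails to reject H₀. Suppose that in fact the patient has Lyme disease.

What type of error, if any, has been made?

Type II error

The conventional null hypothesis here is that the patient does not have Lyme disease.
H₀ was not rejected, but H₀ is actually false.
Failing to reject a false null hypothesis is a Type II error (false negative).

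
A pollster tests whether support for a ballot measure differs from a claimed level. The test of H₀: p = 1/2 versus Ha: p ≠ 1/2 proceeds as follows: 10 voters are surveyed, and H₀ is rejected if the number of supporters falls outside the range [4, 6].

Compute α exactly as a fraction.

The significance level is the null-hypothesis probability of the rejection region {≤3} ∪ {≥7}.
Each tail has probability (1 + 10 + 45 + 120)/1024; doubling gives α = 352/1024 = 11/32.

11/32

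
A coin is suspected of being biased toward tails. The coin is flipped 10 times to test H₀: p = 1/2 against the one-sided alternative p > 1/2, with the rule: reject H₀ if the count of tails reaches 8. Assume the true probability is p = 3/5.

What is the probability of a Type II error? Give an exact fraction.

β = P(fail to reject H₀ | Ha true) = P(K ≤ 7 | p = 3/5), K ~ Binomial(10, 3/5).
Equivalently, β = 1 − P(K ≥ 8) = 8131936/9765625.

8131936/9765625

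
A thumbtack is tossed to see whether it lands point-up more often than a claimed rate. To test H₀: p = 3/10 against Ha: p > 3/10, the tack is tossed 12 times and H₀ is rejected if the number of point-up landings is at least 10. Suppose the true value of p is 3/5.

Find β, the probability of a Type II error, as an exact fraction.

44753744/48828125

β = P(fail to reject H₀ | Ha true) = P(X ≤ 9 | p = 3/5), X ~ Binomial(12, 3/5).
Summing C(12,j)·(3/5)^j·(2/5)^{12-j} for j = 0..9 gives 44753744/48828125.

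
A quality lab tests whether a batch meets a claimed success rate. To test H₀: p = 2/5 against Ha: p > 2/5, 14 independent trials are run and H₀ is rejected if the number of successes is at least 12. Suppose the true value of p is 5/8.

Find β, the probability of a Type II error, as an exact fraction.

2070361146177/2199023255552

β = P(fail to reject H₀ | Ha true) = P(Y ≤ 11 | p = 5/8), Y ~ Binomial(14, 5/8).
Adding the binomial probabilities P(Y=0)+…+P(Y=11) at p = 5/8 gives 2070361146177/2199023255552.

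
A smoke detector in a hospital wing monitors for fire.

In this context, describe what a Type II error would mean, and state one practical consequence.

A Type II error would mean concluding that there is no fire (or at least failing to establish that there is a fire) when in fact there is a fire. Consequence: a real fire goes undetected.

With the conventional null hypothesis that there is no fire:
A Type II error is failing to reject H₀ when H₀ is false.
Here that means remaining silent when actually there is a fire.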